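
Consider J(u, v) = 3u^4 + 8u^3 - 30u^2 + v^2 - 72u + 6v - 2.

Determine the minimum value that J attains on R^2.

-163

J(u,v) separates as P(u) + Q(v) − 2, so its minimum is min P + min Q − 2.
P'(u) = 12(u - 2)(u + 1)(u + 3) vanishes at u ∈ {-3, -1, 2}; Q'(v) = 2v + 6 vanishes at v ∈ {-3}.
Local minima of P (where P''>0): P(-3)=-27, P(2)=-152. Local minima of Q: Q(-3)=-9.
So the global minimum of J is P(2) + Q(-3) − 2 = -152 − 9 − 2 = -163, attained at (2, -3).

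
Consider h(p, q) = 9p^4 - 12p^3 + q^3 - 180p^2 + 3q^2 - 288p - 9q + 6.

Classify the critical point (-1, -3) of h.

local maximum

The mixed partial ∂²h/∂p∂q is 0, so the Hessian at any point is diag(h_pp, h_qq) = diag(36(3p^2 - 2p - 10), 6(q + 1)).
At (-1, -3): H = diag(-180, -12).
Both eigenvalues are negative, so H is negative definite: a local maximum.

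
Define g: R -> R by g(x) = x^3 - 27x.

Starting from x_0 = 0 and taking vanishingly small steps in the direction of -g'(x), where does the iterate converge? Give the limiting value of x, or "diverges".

3

g'(x) = 3(x - 3)(x + 3), so g'(0) = -27.
Gradient descent moves in the -g' direction, i.e. x is increasing.
The nearest critical point in that direction is x = 3, where g'' = 18 > 0 (a local minimum). The iterate converges there.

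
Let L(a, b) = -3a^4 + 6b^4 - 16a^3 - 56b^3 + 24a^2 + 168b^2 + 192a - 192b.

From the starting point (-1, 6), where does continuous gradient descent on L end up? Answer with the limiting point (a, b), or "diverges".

L is separable, so gradient descent decouples: a follows -∂L/∂a, b follows -∂L/∂b.
∂L/∂a = -12(a - 2)(a + 2)(a + 4); at a=-1 this is 108, so a decreases.
∂L/∂b = 24(b - 4)(b - 2)(b - 1); at b=6 this is 960, so b decreases.
a converges to its nearest critical value -2 (a local min of the a-part); b converges to 4. The iterate converges to (-2, 4).

(-2, 4)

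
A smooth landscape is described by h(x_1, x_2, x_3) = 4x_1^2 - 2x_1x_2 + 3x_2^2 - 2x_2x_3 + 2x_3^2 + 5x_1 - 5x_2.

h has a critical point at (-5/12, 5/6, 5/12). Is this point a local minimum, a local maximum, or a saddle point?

local minimum

The Hessian is constant: H = [[8, -2, 0], [-2, 6, -2], [0, -2, 4]].
Leading principal minors: Δ₁ = 8, Δ₂ = 44, Δ₃ = 144.
All leading minors are positive, so H is positive definite: a local minimum.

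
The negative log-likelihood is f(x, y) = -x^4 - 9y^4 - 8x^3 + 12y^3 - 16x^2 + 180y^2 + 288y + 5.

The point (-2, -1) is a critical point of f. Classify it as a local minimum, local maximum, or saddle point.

local minimum

The mixed partial ∂²f/∂x∂y is 0, so the Hessian at any point is diag(f_xx, f_yy) = diag(-4(3x^2 + 12x + 8), 36(-3y^2 + 2y + 10)).
At (-2, -1): H = diag(16, 180).
Both eigenvalues are positive, so H is positive definite: a local minimum.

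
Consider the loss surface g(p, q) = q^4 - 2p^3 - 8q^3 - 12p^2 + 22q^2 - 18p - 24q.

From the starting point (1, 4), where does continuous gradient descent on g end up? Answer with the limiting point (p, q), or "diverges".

diverges

g is separable, so gradient descent decouples: p follows -∂g/∂p, q follows -∂g/∂q.
∂g/∂p = -6(p + 1)(p + 3); at p=1 this is -48, so p increases.
∂g/∂q = 4(q - 3)(q - 2)(q - 1); at q=4 this is 24, so q decreases.
The p-coordinate has no critical point in that direction and runs off to infinity.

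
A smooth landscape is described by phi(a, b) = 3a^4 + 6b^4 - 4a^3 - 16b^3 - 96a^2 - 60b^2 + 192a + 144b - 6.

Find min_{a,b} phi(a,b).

-1590

phi(a,b) separates as P(a) + Q(b) − 6, so its minimum is min P + min Q − 6.
P'(a) = 12(a - 4)(a - 1)(a + 4) vanishes at a ∈ {-4, 1, 4}; Q'(b) = 24(b - 3)(b - 1)(b + 2) vanishes at b ∈ {-2, 1, 3}.
Local minima of P (where P''>0): P(-4)=-1280, P(4)=-256. Local minima of Q: Q(-2)=-304, Q(3)=-54.
So the global minimum of phi is P(-4) + Q(-2) − 6 = -1280 − 304 − 6 = -1590, attained at (-4, -2).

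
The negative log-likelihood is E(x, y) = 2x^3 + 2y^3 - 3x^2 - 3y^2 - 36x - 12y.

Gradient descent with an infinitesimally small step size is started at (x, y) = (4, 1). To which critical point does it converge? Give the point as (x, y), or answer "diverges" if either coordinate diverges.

E is separable, so gradient descent decouples: x follows -∂E/∂x, y follows -∂E/∂y.
∂E/∂x = 6(x - 3)(x + 2); at x=4 this is 36, so x decreases.
∂E/∂y = 6(y - 2)(y + 1); at y=1 this is -12, so y increases.
x converges to its nearest critical value 3 (a local min of the x-part); y converges to 2. The iterate converges to (3, 2).

(3, 2)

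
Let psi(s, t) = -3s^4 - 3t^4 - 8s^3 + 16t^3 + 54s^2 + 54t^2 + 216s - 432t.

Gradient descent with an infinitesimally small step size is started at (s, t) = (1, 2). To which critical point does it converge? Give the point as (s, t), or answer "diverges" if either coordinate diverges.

(-2, 3)

psi is separable, so gradient descent decouples: s follows -∂psi/∂s, t follows -∂psi/∂t.
∂psi/∂s = -12(s - 3)(s + 2)(s + 3); at s=1 this is 288, so s decreases.
∂psi/∂t = -12(t - 4)(t - 3)(t + 3); at t=2 this is -120, so t increases.
s converges to its nearest critical value -2 (a local min of the s-part); t converges to 3. The iterate converges to (-2, 3).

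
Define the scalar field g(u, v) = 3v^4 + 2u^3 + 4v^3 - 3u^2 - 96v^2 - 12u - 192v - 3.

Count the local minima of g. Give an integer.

2

g separates as a function of u plus a function of v, so ∇g=0 decouples.
∂g/∂u = 6(u - 2)(u + 1) = 0 at u ∈ {-1, 2}; ∂g/∂v = 12(v - 4)(v + 1)(v + 4) = 0 at v ∈ {-4, -1, 4}.
The Hessian is diagonal: diag(g_uu, g_vv). Second derivatives: g_uu(-1)=-18, g_uu(2)=18; g_vv(-4)=288, g_vv(-1)=-180, g_vv(4)=480.
Local minima occur where both diagonal entries positive: (2, -4), (2, 4). Count: 2.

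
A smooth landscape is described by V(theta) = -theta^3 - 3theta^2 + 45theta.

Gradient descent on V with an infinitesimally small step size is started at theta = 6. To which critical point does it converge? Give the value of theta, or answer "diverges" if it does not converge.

V'(theta) = -3(theta - 3)(theta + 5), so V'(6) = -99.
Gradient descent moves in the -V' direction, i.e. theta is increasing.
There is no critical point above theta=6, and V' keeps the same sign, so the iterate runs off to +∞.

diverges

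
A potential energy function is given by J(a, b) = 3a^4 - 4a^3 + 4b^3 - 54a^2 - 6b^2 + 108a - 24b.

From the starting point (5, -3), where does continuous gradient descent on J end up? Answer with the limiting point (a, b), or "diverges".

diverges

J is separable, so gradient descent decouples: a follows -∂J/∂a, b follows -∂J/∂b.
∂J/∂a = 12(a - 3)(a - 1)(a + 3); at a=5 this is 768, so a decreases.
∂J/∂b = 12(b - 2)(b + 1); at b=-3 this is 120, so b decreases.
The b-coordinate has no critical point in that direction and runs off to infinity.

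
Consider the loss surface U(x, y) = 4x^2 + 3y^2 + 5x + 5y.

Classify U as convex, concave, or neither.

convex

U is quadratic, so its Hessian is the constant matrix H = [[8, 0], [0, 6]].
det(H) = 48, tr(H) = 14.
det(H) > 0 and tr(H) > 0, so H is positive definite everywhere: convex.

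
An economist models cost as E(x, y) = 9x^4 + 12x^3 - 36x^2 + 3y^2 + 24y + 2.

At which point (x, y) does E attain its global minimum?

E(x,y) separates as P(x) + Q(y) + 2, so its minimum is min P + min Q + 2.
P'(x) = 36x(x - 1)(x + 2) vanishes at x ∈ {-2, 0, 1}; Q'(y) = 6y + 24 vanishes at y ∈ {-4}.
Local minima of P (where P''>0): P(-2)=-96, P(1)=-15. Local minima of Q: Q(-4)=-48.
So the global minimum of E is P(-2) + Q(-4) + 2 = -96 − 48 + 2 = -142, attained at (-2, -4).

(-2, -4)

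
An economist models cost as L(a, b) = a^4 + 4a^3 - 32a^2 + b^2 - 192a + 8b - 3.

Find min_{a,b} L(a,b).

L(a,b) separates as P(a) + Q(b) − 3, so its minimum is min P + min Q − 3.
P'(a) = 4(a - 4)(a + 3)(a + 4) vanishes at a ∈ {-4, -3, 4}; Q'(b) = 2b + 8 vanishes at b ∈ {-4}.
Local minima of P (where P''>0): P(-4)=256, P(4)=-768. Local minima of Q: Q(-4)=-16.
So the global minimum of L is P(4) + Q(-4) − 3 = -768 − 16 − 3 = -787, attained at (4, -4).

-787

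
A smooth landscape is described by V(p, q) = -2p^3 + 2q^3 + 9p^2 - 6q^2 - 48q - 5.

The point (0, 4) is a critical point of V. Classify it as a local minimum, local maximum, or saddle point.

The mixed partial ∂²V/∂p∂q is 0, so the Hessian at any point is diag(V_pp, V_qq) = diag(6(-2p + 3), 12(q - 1)).
At (0, 4): H = diag(18, 36).
Both eigenvalues are positive, so H is positive definite: a local minimum.

local minimum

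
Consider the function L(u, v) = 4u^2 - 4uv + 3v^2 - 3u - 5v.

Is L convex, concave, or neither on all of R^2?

L is quadratic, so its Hessian is the constant matrix H = [[8, -4], [-4, 6]].
det(H) = 32, tr(H) = 14.
det(H) > 0 and tr(H) > 0, so H is positive definite everywhere: convex.

convex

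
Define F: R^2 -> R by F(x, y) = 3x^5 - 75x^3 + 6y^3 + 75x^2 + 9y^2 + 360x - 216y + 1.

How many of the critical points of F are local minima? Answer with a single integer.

F separates as a function of x plus a function of y, so ∇F=0 decouples.
∂F/∂x = 15(x - 3)(x - 2)(x + 1)(x + 4) = 0 at x ∈ {-4, -1, 2, 3}; ∂F/∂y = 18(y - 3)(y + 4) = 0 at y ∈ {-4, 3}.
The Hessian is diagonal: diag(F_xx, F_yy). Second derivatives: F_xx(-4)=-1890, F_xx(-1)=540, F_xx(2)=-270, F_xx(3)=420; F_yy(-4)=-126, F_yy(3)=126.
Local minima occur where both diagonal entries positive: (-1, 3), (3, 3). Count: 2.

2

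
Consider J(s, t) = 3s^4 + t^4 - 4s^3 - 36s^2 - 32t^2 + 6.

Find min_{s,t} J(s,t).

J(s,t) separates as P(s) + Q(t) + 6, so its minimum is min P + min Q + 6.
P'(s) = 12s(s - 3)(s + 2) vanishes at s ∈ {-2, 0, 3}; Q'(t) = 4t(t - 4)(t + 4) vanishes at t ∈ {-4, 0, 4}.
Local minima of P (where P''>0): P(-2)=-64, P(3)=-189. Local minima of Q: Q(-4)=-256, Q(4)=-256.
So the global minimum of J is P(3) + Q(-4) + 6 = -189 − 256 + 6 = -439, attained at (3, -4).

-439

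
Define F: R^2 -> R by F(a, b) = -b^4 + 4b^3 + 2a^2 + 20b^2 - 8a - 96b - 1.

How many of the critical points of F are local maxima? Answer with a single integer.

0

F separates as a function of a plus a function of b, so ∇F=0 decouples.
∂F/∂a = 4(a - 2) = 0 at a ∈ {2}; ∂F/∂b = -4(b - 4)(b - 2)(b + 3) = 0 at b ∈ {-3, 2, 4}.
The Hessian is diagonal: diag(F_aa, F_bb). Second derivatives: F_aa(2)=4; F_bb(-3)=-140, F_bb(2)=40, F_bb(4)=-56.
Local maxima occur where both diagonal entries negative: none. Count: 0.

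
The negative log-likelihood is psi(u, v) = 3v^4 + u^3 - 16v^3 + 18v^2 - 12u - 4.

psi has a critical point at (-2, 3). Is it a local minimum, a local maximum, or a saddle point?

The mixed partial ∂²psi/∂u∂v is 0, so the Hessian at any point is diag(psi_uu, psi_vv) = diag(6u, 12(3v^2 - 8v + 3)).
At (-2, 3): H = diag(-12, 72).
The eigenvalues have opposite signs, so H is indefinite: a saddle point.

saddle point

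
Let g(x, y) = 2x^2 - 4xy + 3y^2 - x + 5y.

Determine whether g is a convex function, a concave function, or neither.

convex

g is quadratic, so its Hessian is the constant matrix H = [[4, -4], [-4, 6]].
det(H) = 8, tr(H) = 10.
det(H) > 0 and tr(H) > 0, so H is positive definite everywhere: convex.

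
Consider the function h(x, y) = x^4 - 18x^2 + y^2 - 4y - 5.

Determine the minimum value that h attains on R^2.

-90

h(x,y) separates as P(x) + Q(y) − 5, so its minimum is min P + min Q − 5.
P'(x) = 4x(x - 3)(x + 3) vanishes at x ∈ {-3, 0, 3}; Q'(y) = 2y - 4 vanishes at y ∈ {2}.
Local minima of P (where P''>0): P(-3)=-81, P(3)=-81. Local minima of Q: Q(2)=-4.
So the global minimum of h is P(-3) + Q(2) − 5 = -81 − 4 − 5 = -90, attained at (-3, 2).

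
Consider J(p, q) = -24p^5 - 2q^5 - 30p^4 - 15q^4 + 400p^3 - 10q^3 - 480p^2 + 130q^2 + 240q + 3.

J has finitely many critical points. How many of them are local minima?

J separates as a function of p plus a function of q, so ∇J=0 decouples.
∂J/∂p = -120p(p - 2)(p - 1)(p + 4) = 0 at p ∈ {-4, 0, 1, 2}; ∂J/∂q = -10(q - 2)(q + 1)(q + 3)(q + 4) = 0 at q ∈ {-4, -3, -1, 2}.
The Hessian is diagonal: diag(J_pp, J_qq). Second derivatives: J_pp(-4)=14400, J_pp(0)=-960, J_pp(1)=600, J_pp(2)=-1440; J_qq(-4)=180, J_qq(-3)=-100, J_qq(-1)=180, J_qq(2)=-900.
Local minima occur where both diagonal entries positive: (-4, -4), (-4, -1), (1, -4), (1, -1). Count: 4.

4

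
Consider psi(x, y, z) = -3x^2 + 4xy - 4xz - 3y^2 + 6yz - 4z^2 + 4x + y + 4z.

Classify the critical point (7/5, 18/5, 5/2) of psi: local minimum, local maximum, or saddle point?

local maximum

The Hessian is constant: H = [[-6, 4, -4], [4, -6, 6], [-4, 6, -8]].
Leading principal minors: Δ₁ = -6, Δ₂ = 20, Δ₃ = -40.
The minors alternate sign starting negative (−, +, −), so H is negative definite: a local maximum.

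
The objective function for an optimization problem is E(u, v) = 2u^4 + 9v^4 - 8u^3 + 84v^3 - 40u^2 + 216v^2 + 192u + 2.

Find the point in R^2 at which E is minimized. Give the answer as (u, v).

E(u,v) separates as P(u) + Q(v) + 2, so its minimum is min P + min Q + 2.
P'(u) = 8(u - 4)(u - 2)(u + 3) vanishes at u ∈ {-3, 2, 4}; Q'(v) = 36v(v + 3)(v + 4) vanishes at v ∈ {-4, -3, 0}.
Local minima of P (where P''>0): P(-3)=-558, P(4)=128. Local minima of Q: Q(-4)=384, Q(0)=0.
So the global minimum of E is P(-3) + Q(0) + 2 = -558 + 0 + 2 = -556, attained at (-3, 0).

(-3, 0)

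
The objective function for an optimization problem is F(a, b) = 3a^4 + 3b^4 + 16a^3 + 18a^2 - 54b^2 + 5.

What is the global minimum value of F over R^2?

-265

F(a,b) separates as P(a) + Q(b) + 5, so its minimum is min P + min Q + 5.
P'(a) = 12a(a + 1)(a + 3) vanishes at a ∈ {-3, -1, 0}; Q'(b) = 12b(b - 3)(b + 3) vanishes at b ∈ {-3, 0, 3}.
Local minima of P (where P''>0): P(-3)=-27, P(0)=0. Local minima of Q: Q(-3)=-243, Q(3)=-243.
So the global minimum of F is P(-3) + Q(-3) + 5 = -27 − 243 + 5 = -265, attained at (-3, -3).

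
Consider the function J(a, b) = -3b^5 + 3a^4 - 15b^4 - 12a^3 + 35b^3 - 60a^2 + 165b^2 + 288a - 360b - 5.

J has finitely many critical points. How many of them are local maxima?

J separates as a function of a plus a function of b, so ∇J=0 decouples.
∂J/∂a = 12(a - 4)(a - 2)(a + 3) = 0 at a ∈ {-3, 2, 4}; ∂J/∂b = -15(b - 2)(b - 1)(b + 3)(b + 4) = 0 at b ∈ {-4, -3, 1, 2}.
The Hessian is diagonal: diag(J_aa, J_bb). Second derivatives: J_aa(-3)=420, J_aa(2)=-120, J_aa(4)=168; J_bb(-4)=450, J_bb(-3)=-300, J_bb(1)=300, J_bb(2)=-450.
Local maxima occur where both diagonal entries negative: (2, -3), (2, 2). Count: 2.

2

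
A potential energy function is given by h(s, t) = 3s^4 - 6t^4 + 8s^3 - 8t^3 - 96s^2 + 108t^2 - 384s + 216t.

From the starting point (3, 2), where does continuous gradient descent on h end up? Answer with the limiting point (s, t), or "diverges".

(4, -1)

h is separable, so gradient descent decouples: s follows -∂h/∂s, t follows -∂h/∂t.
∂h/∂s = 12(s - 4)(s + 2)(s + 4); at s=3 this is -420, so s increases.
∂h/∂t = -24(t - 3)(t + 1)(t + 3); at t=2 this is 360, so t decreases.
s converges to its nearest critical value 4 (a local min of the s-part); t converges to -1. The iterate converges to (4, -1).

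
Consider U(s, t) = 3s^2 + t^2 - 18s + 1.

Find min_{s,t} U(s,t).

U(s,t) separates as P(s) + Q(t) + 1, so its minimum is min P + min Q + 1.
P'(s) = 6s - 18 vanishes at s ∈ {3}; Q'(t) = 2t vanishes at t ∈ {0}.
Local minima of P (where P''>0): P(3)=-27. Local minima of Q: Q(0)=0.
So the global minimum of U is P(3) + Q(0) + 1 = -27 + 0 + 1 = -26, attained at (3, 0).

-26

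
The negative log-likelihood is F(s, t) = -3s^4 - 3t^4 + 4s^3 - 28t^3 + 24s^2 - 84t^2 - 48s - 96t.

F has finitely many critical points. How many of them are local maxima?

F separates as a function of s plus a function of t, so ∇F=0 decouples.
∂F/∂s = -12(s - 2)(s - 1)(s + 2) = 0 at s ∈ {-2, 1, 2}; ∂F/∂t = -12(t + 1)(t + 2)(t + 4) = 0 at t ∈ {-4, -2, -1}.
The Hessian is diagonal: diag(F_ss, F_tt). Second derivatives: F_ss(-2)=-144, F_ss(1)=36, F_ss(2)=-48; F_tt(-4)=-72, F_tt(-2)=24, F_tt(-1)=-36.
Local maxima occur where both diagonal entries negative: (-2, -4), (-2, -1), (2, -4), (2, -1). Count: 4.

4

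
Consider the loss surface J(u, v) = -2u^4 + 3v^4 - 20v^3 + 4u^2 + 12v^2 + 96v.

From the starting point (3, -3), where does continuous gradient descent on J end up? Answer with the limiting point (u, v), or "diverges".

diverges

J is separable, so gradient descent decouples: u follows -∂J/∂u, v follows -∂J/∂v.
∂J/∂u = -8u(u - 1)(u + 1); at u=3 this is -192, so u increases.
∂J/∂v = 12(v - 4)(v - 2)(v + 1); at v=-3 this is -840, so v increases.
The u-coordinate has no critical point in that direction and runs off to infinity.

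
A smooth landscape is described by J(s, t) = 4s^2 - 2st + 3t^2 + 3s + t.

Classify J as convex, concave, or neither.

J is quadratic, so its Hessian is the constant matrix H = [[8, -2], [-2, 6]].
det(H) = 44, tr(H) = 14.
det(H) > 0 and tr(H) > 0, so H is positive definite everywhere: convex.

convex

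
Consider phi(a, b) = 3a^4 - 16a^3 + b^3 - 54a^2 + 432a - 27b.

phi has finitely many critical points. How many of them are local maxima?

phi separates as a function of a plus a function of b, so ∇phi=0 decouples.
∂phi/∂a = 12(a - 4)(a - 3)(a + 3) = 0 at a ∈ {-3, 3, 4}; ∂phi/∂b = 3(b - 3)(b + 3) = 0 at b ∈ {-3, 3}.
The Hessian is diagonal: diag(phi_aa, phi_bb). Second derivatives: phi_aa(-3)=504, phi_aa(3)=-72, phi_aa(4)=84; phi_bb(-3)=-18, phi_bb(3)=18.
Local maxima occur where both diagonal entries negative: (3, -3). Count: 1.

1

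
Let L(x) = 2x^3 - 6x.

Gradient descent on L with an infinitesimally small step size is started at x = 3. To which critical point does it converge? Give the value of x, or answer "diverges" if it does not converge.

1

L'(x) = 6(x - 1)(x + 1), so L'(3) = 48.
Gradient descent moves in the -L' direction, i.e. x is decreasing.
The nearest critical point in that direction is x = 1, where L'' = 12 > 0 (a local minimum). The iterate converges there.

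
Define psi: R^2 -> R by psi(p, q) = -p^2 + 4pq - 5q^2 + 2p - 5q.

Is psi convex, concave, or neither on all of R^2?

psi is quadratic, so its Hessian is the constant matrix H = [[-2, 4], [4, -10]].
det(H) = 4, tr(H) = -12.
det(H) > 0 and tr(H) < 0, so H is negative definite everywhere: concave.

concave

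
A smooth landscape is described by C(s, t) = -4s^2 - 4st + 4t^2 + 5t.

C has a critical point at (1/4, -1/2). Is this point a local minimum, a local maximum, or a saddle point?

saddle point

The Hessian of C is constant: H = [[-8, -4], [-4, 8]].
det(H) = (-8)·8 − (-4)² = -80.
Since det(H) < 0, H is indefinite and the critical point is a saddle point.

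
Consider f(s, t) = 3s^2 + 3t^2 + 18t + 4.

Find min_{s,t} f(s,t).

-23

f(s,t) separates as P(s) + Q(t) + 4, so its minimum is min P + min Q + 4.
P'(s) = 6s vanishes at s ∈ {0}; Q'(t) = 6(t + 3) vanishes at t ∈ {-3}.
Local minima of P (where P''>0): P(0)=0. Local minima of Q: Q(-3)=-27.
So the global minimum of f is P(0) + Q(-3) + 4 = 0 − 27 + 4 = -23, attained at (0, -3).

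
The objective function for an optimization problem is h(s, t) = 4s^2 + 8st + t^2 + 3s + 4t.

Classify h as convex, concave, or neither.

h is quadratic, so its Hessian is the constant matrix H = [[8, 8], [8, 2]].
det(H) = -48, tr(H) = 10.
det(H) < 0, so H is indefinite: neither convex nor concave.

neither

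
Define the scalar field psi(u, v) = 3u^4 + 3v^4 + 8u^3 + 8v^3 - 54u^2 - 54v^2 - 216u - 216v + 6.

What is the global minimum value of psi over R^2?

-1344

psi(u,v) separates as P(u) + Q(v) + 6, so its minimum is min P + min Q + 6.
P'(u) = 12(u - 3)(u + 2)(u + 3) vanishes at u ∈ {-3, -2, 3}; Q'(v) = 12(v - 3)(v + 2)(v + 3) vanishes at v ∈ {-3, -2, 3}.
Local minima of P (where P''>0): P(-3)=189, P(3)=-675. Local minima of Q: Q(-3)=189, Q(3)=-675.
So the global minimum of psi is P(3) + Q(3) + 6 = -675 − 675 + 6 = -1344, attained at (3, 3).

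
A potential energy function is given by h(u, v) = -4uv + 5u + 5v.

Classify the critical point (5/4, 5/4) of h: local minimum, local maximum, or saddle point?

saddle point

The Hessian of h is constant: H = [[0, -4], [-4, 0]].
det(H) = 0·0 − (-4)² = -16.
Since det(H) < 0, H is indefinite and the critical point is a saddle point.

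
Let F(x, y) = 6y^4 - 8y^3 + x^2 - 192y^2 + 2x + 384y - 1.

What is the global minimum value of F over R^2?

F(x,y) separates as P(x) + Q(y) − 1, so its minimum is min P + min Q − 1.
P'(x) = 2x + 2 vanishes at x ∈ {-1}; Q'(y) = 24(y - 4)(y - 1)(y + 4) vanishes at y ∈ {-4, 1, 4}.
Local minima of P (where P''>0): P(-1)=-1. Local minima of Q: Q(-4)=-2560, Q(4)=-512.
So the global minimum of F is P(-1) + Q(-4) − 1 = -1 − 2560 − 1 = -2562, attained at (-1, -4).

-2562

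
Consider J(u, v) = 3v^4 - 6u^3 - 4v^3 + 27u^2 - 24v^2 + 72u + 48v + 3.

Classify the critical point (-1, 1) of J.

The mixed partial ∂²J/∂u∂v is 0, so the Hessian at any point is diag(J_uu, J_vv) = diag(18(-2u + 3), 12(3v^2 - 2v - 4)).
At (-1, 1): H = diag(90, -36).
The eigenvalues have opposite signs, so H is indefinite: a saddle point.

saddle point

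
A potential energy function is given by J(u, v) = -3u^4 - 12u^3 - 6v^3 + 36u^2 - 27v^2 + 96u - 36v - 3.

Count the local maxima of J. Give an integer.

J separates as a function of u plus a function of v, so ∇J=0 decouples.
∂J/∂u = -12(u - 2)(u + 1)(u + 4) = 0 at u ∈ {-4, -1, 2}; ∂J/∂v = -18(v + 1)(v + 2) = 0 at v ∈ {-2, -1}.
The Hessian is diagonal: diag(J_uu, J_vv). Second derivatives: J_uu(-4)=-216, J_uu(-1)=108, J_uu(2)=-216; J_vv(-2)=18, J_vv(-1)=-18.
Local maxima occur where both diagonal entries negative: (-4, -1), (2, -1). Count: 2.

2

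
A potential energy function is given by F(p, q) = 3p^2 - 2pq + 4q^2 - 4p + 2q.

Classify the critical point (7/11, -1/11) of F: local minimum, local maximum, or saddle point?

local minimum

The Hessian of F is constant: H = [[6, -2], [-2, 8]].
det(H) = 6·8 − (-2)² = 44.
det(H) > 0 and tr(H) = 14 > 0, so H is positive definite and the point is a local minimum.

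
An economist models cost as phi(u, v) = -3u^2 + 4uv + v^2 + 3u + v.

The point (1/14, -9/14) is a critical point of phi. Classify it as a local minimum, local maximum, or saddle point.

saddle point

The Hessian of phi is constant: H = [[-6, 4], [4, 2]].
det(H) = (-6)·2 − 4² = -28.
Since det(H) < 0, H is indefinite and the critical point is a saddle point.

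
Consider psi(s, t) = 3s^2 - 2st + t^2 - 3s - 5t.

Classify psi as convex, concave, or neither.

psi is quadratic, so its Hessian is the constant matrix H = [[6, -2], [-2, 2]].
det(H) = 8, tr(H) = 8.
det(H) > 0 and tr(H) > 0, so H is positive definite everywhere: convex.

convex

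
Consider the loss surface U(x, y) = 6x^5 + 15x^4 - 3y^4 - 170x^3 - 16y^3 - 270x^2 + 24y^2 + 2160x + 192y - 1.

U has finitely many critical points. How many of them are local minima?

2

U separates as a function of x plus a function of y, so ∇U=0 decouples.
∂U/∂x = 30(x - 3)(x - 2)(x + 3)(x + 4) = 0 at x ∈ {-4, -3, 2, 3}; ∂U/∂y = -12(y - 2)(y + 2)(y + 4) = 0 at y ∈ {-4, -2, 2}.
The Hessian is diagonal: diag(U_xx, U_yy). Second derivatives: U_xx(-4)=-1260, U_xx(-3)=900, U_xx(2)=-900, U_xx(3)=1260; U_yy(-4)=-144, U_yy(-2)=96, U_yy(2)=-288.
Local minima occur where both diagonal entries positive: (-3, -2), (3, -2). Count: 2.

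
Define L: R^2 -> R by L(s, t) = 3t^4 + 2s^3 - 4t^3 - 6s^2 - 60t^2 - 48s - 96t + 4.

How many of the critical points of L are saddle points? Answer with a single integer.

3

L separates as a function of s plus a function of t, so ∇L=0 decouples.
∂L/∂s = 6(s - 4)(s + 2) = 0 at s ∈ {-2, 4}; ∂L/∂t = 12(t - 4)(t + 1)(t + 2) = 0 at t ∈ {-2, -1, 4}.
The Hessian is diagonal: diag(L_ss, L_tt). Second derivatives: L_ss(-2)=-36, L_ss(4)=36; L_tt(-2)=72, L_tt(-1)=-60, L_tt(4)=360.
Saddle points occur where the two diagonal entries have opposite signs: (-2, -2), (-2, 4), (4, -1). Count: 3.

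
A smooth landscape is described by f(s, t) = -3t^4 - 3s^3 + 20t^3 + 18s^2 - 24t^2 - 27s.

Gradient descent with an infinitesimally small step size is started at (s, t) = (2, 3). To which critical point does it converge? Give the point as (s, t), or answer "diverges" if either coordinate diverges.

f is separable, so gradient descent decouples: s follows -∂f/∂s, t follows -∂f/∂t.
∂f/∂s = -9(s - 3)(s - 1); at s=2 this is 9, so s decreases.
∂f/∂t = -12t(t - 4)(t - 1); at t=3 this is 72, so t decreases.
s converges to its nearest critical value 1 (a local min of the s-part); t converges to 1. The iterate converges to (1, 1).

(1, 1)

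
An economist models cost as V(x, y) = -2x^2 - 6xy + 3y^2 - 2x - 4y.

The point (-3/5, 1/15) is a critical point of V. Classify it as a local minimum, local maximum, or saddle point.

saddle point

The Hessian of V is constant: H = [[-4, -6], [-6, 6]].
det(H) = (-4)·6 − (-6)² = -60.
Since det(H) < 0, H is indefinite and the critical point is a saddle point.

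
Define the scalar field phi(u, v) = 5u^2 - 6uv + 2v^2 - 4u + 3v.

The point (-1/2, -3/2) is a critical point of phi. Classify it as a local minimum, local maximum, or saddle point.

local minimum

The Hessian of phi is constant: H = [[10, -6], [-6, 4]].
det(H) = 10·4 − (-6)² = 4.
det(H) > 0 and tr(H) = 14 > 0, so H is positive definite and the point is a local minimum.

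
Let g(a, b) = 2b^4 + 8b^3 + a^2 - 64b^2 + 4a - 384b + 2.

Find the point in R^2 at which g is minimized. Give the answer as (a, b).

g(a,b) separates as P(a) + Q(b) + 2, so its minimum is min P + min Q + 2.
P'(a) = 2a + 4 vanishes at a ∈ {-2}; Q'(b) = 8(b - 4)(b + 3)(b + 4) vanishes at b ∈ {-4, -3, 4}.
Local minima of P (where P''>0): P(-2)=-4. Local minima of Q: Q(-4)=512, Q(4)=-1536.
So the global minimum of g is P(-2) + Q(4) + 2 = -4 − 1536 + 2 = -1538, attained at (-2, 4).

(-2, 4)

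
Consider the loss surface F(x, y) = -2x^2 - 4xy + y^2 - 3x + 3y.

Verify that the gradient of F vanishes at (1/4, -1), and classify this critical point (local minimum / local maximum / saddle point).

saddle point

∇F = (-4x - 4y - 3, -4x + 2y + 3); substituting (1/4, -1) gives ∇F = (0, 0), so (1/4, -1) is indeed a critical point.
The Hessian of F is constant: H = [[-4, -4], [-4, 2]].
det(H) = (-4)·2 − (-4)² = -24.
Since det(H) < 0, H is indefinite and the critical point is a saddle point.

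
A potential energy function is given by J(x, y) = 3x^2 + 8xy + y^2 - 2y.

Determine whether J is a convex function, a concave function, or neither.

neither

J is quadratic, so its Hessian is the constant matrix H = [[6, 8], [8, 2]].
det(H) = -52, tr(H) = 8.
det(H) < 0, so H is indefinite: neither convex nor concave.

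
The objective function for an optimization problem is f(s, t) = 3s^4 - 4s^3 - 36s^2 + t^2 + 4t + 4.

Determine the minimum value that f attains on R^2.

f(s,t) separates as P(s) + Q(t) + 4, so its minimum is min P + min Q + 4.
P'(s) = 12s(s - 3)(s + 2) vanishes at s ∈ {-2, 0, 3}; Q'(t) = 2(t + 2) vanishes at t ∈ {-2}.
Local minima of P (where P''>0): P(-2)=-64, P(3)=-189. Local minima of Q: Q(-2)=-4.
So the global minimum of f is P(3) + Q(-2) + 4 = -189 − 4 + 4 = -189, attained at (3, -2).

-189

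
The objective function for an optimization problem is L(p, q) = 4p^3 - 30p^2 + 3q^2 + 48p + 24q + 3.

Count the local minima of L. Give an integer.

1

L separates as a function of p plus a function of q, so ∇L=0 decouples.
∂L/∂p = 12(p - 4)(p - 1) = 0 at p ∈ {1, 4}; ∂L/∂q = 6(q + 4) = 0 at q ∈ {-4}.
The Hessian is diagonal: diag(L_pp, L_qq). Second derivatives: L_pp(1)=-36, L_pp(4)=36; L_qq(-4)=6.
Local minima occur where both diagonal entries positive: (4, -4). Count: 1.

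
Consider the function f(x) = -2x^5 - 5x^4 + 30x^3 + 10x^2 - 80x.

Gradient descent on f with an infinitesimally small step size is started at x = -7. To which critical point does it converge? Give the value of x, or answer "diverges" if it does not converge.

f'(x) = -10(x - 2)(x - 1)(x + 1)(x + 4), so f'(-7) = -12960.
Gradient descent moves in the -f' direction, i.e. x is increasing.
The nearest critical point in that direction is x = -4, where f'' = 900 > 0 (a local minimum). The iterate converges there.

-4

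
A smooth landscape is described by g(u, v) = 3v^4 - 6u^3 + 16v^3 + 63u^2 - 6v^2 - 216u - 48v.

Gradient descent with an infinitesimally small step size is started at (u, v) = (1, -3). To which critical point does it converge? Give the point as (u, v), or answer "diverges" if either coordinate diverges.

g is separable, so gradient descent decouples: u follows -∂g/∂u, v follows -∂g/∂v.
∂g/∂u = -18(u - 4)(u - 3); at u=1 this is -108, so u increases.
∂g/∂v = 12(v - 1)(v + 1)(v + 4); at v=-3 this is 96, so v decreases.
u converges to its nearest critical value 3 (a local min of the u-part); v converges to -4. The iterate converges to (3, -4).

(3, -4)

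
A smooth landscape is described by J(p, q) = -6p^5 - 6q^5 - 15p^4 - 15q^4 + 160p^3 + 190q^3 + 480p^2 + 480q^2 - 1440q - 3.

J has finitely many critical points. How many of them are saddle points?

J separates as a function of p plus a function of q, so ∇J=0 decouples.
∂J/∂p = -30p(p - 4)(p + 2)(p + 4) = 0 at p ∈ {-4, -2, 0, 4}; ∂J/∂q = -30(q - 4)(q - 1)(q + 3)(q + 4) = 0 at q ∈ {-4, -3, 1, 4}.
The Hessian is diagonal: diag(J_pp, J_qq). Second derivatives: J_pp(-4)=1920, J_pp(-2)=-720, J_pp(0)=960, J_pp(4)=-5760; J_qq(-4)=1200, J_qq(-3)=-840, J_qq(1)=1800, J_qq(4)=-5040.
Saddle points occur where the two diagonal entries have opposite signs: (-4, -3), (-4, 4), (-2, -4), (-2, 1), (0, -3), (0, 4), (4, -4), (4, 1). Count: 8.

8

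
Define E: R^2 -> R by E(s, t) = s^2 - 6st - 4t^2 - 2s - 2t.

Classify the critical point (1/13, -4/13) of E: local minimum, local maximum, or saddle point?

saddle point

The Hessian of E is constant: H = [[2, -6], [-6, -8]].
det(H) = 2·(-8) − (-6)² = -52.
Since det(H) < 0, H is indefinite and the critical point is a saddle point.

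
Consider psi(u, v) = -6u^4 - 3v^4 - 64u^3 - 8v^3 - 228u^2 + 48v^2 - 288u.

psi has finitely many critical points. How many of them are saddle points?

4

psi separates as a function of u plus a function of v, so ∇psi=0 decouples.
∂psi/∂u = -24(u + 1)(u + 3)(u + 4) = 0 at u ∈ {-4, -3, -1}; ∂psi/∂v = -12v(v - 2)(v + 4) = 0 at v ∈ {-4, 0, 2}.
The Hessian is diagonal: diag(psi_uu, psi_vv). Second derivatives: psi_uu(-4)=-72, psi_uu(-3)=48, psi_uu(-1)=-144; psi_vv(-4)=-288, psi_vv(0)=96, psi_vv(2)=-144.
Saddle points occur where the two diagonal entries have opposite signs: (-4, 0), (-3, -4), (-3, 2), (-1, 0). Count: 4.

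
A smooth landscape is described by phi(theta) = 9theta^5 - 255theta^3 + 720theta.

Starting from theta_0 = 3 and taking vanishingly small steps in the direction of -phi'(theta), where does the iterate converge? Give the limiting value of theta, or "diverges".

4

phi'(theta) = 45(theta - 4)(theta - 1)(theta + 1)(theta + 4), so phi'(3) = -2520.
Gradient descent moves in the -phi' direction, i.e. theta is increasing.
The nearest critical point in that direction is theta = 4, where phi'' = 5400 > 0 (a local minimum). The iterate converges there.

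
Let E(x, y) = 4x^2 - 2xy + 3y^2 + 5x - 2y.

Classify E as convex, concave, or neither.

convex

E is quadratic, so its Hessian is the constant matrix H = [[8, -2], [-2, 6]].
det(H) = 44, tr(H) = 14.
det(H) > 0 and tr(H) > 0, so H is positive definite everywhere: convex.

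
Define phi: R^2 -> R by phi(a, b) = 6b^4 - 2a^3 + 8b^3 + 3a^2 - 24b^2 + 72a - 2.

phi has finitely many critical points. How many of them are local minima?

2

phi separates as a function of a plus a function of b, so ∇phi=0 decouples.
∂phi/∂a = -6(a - 4)(a + 3) = 0 at a ∈ {-3, 4}; ∂phi/∂b = 24b(b - 1)(b + 2) = 0 at b ∈ {-2, 0, 1}.
The Hessian is diagonal: diag(phi_aa, phi_bb). Second derivatives: phi_aa(-3)=42, phi_aa(4)=-42; phi_bb(-2)=144, phi_bb(0)=-48, phi_bb(1)=72.
Local minima occur where both diagonal entries positive: (-3, -2), (-3, 1). Count: 2.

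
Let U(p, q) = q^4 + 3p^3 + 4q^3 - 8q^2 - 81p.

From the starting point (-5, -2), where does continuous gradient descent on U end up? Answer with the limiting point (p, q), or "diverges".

diverges

U is separable, so gradient descent decouples: p follows -∂U/∂p, q follows -∂U/∂q.
∂U/∂p = 9(p - 3)(p + 3); at p=-5 this is 144, so p decreases.
∂U/∂q = 4q(q - 1)(q + 4); at q=-2 this is 48, so q decreases.
The p-coordinate has no critical point in that direction and runs off to infinity.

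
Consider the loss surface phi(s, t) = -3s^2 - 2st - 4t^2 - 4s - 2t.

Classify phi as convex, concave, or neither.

concave

phi is quadratic, so its Hessian is the constant matrix H = [[-6, -2], [-2, -8]].
det(H) = 44, tr(H) = -14.
det(H) > 0 and tr(H) < 0, so H is negative definite everywhere: concave.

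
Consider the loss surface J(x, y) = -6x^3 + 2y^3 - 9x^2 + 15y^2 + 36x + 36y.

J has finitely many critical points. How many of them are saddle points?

2

J separates as a function of x plus a function of y, so ∇J=0 decouples.
∂J/∂x = -18(x - 1)(x + 2) = 0 at x ∈ {-2, 1}; ∂J/∂y = 6(y + 2)(y + 3) = 0 at y ∈ {-3, -2}.
The Hessian is diagonal: diag(J_xx, J_yy). Second derivatives: J_xx(-2)=54, J_xx(1)=-54; J_yy(-3)=-6, J_yy(-2)=6.
Saddle points occur where the two diagonal entries have opposite signs: (-2, -3), (1, -2). Count: 2.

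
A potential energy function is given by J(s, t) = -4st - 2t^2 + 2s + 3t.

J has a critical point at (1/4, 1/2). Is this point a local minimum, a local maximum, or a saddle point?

saddle point

The Hessian of J is constant: H = [[0, -4], [-4, -4]].
det(H) = 0·(-4) − (-4)² = -16.
Since det(H) < 0, H is indefinite and the critical point is a saddle point.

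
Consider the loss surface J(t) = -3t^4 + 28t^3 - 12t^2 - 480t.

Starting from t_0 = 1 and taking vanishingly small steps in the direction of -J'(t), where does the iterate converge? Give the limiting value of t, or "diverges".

4

J'(t) = -12(t - 5)(t - 4)(t + 2), so J'(1) = -432.
Gradient descent moves in the -J' direction, i.e. t is increasing.
The nearest critical point in that direction is t = 4, where J'' = 72 > 0 (a local minimum). The iterate converges there.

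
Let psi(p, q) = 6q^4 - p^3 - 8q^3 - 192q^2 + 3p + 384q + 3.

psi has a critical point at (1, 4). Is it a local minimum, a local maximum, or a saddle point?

saddle point

The mixed partial ∂²psi/∂p∂q is 0, so the Hessian at any point is diag(psi_pp, psi_qq) = diag(-6p, 24(3q^2 - 2q - 16)).
At (1, 4): H = diag(-6, 576).
The eigenvalues have opposite signs, so H is indefinite: a saddle point.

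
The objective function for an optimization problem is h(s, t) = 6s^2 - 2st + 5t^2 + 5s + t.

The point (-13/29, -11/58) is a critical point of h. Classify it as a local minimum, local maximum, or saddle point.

The Hessian of h is constant: H = [[12, -2], [-2, 10]].
det(H) = 12·10 − (-2)² = 116.
det(H) > 0 and tr(H) = 22 > 0, so H is positive definite and the point is a local minimum.

local minimum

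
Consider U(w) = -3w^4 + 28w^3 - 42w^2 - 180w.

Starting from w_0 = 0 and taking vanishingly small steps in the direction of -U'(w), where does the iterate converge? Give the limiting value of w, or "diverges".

U'(w) = -12(w - 5)(w - 3)(w + 1), so U'(0) = -180.
Gradient descent moves in the -U' direction, i.e. w is increasing.
The nearest critical point in that direction is w = 3, where U'' = 96 > 0 (a local minimum). The iterate converges there.

3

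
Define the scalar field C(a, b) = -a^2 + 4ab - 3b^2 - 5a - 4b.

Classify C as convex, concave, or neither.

C is quadratic, so its Hessian is the constant matrix H = [[-2, 4], [4, -6]].
det(H) = -4, tr(H) = -8.
det(H) < 0, so H is indefinite: neither convex nor concave.

neither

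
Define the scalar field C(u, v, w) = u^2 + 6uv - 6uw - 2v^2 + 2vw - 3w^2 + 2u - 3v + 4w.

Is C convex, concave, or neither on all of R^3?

neither

C is quadratic, so its Hessian is the constant matrix H = [[2, 6, -6], [6, -4, 2], [-6, 2, -6]].
Leading principal minors: 2, -44, 256.
Neither pattern holds ⇒ H is indefinite ⇒ neither convex nor concave.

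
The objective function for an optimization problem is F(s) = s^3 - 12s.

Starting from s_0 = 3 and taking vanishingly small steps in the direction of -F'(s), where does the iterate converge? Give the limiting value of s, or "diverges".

2

F'(s) = 3(s - 2)(s + 2), so F'(3) = 15.
Gradient descent moves in the -F' direction, i.e. s is decreasing.
The nearest critical point in that direction is s = 2, where F'' = 12 > 0 (a local minimum). The iterate converges there.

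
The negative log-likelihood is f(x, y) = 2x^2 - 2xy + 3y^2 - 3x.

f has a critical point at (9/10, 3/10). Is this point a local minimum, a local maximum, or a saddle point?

The Hessian of f is constant: H = [[4, -2], [-2, 6]].
det(H) = 4·6 − (-2)² = 20.
det(H) > 0 and tr(H) = 10 > 0, so H is positive definite and the point is a local minimum.

local minimum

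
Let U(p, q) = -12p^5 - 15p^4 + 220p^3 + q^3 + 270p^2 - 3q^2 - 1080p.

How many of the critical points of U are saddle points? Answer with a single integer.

4

U separates as a function of p plus a function of q, so ∇U=0 decouples.
∂U/∂p = -60(p - 3)(p - 1)(p + 2)(p + 3) = 0 at p ∈ {-3, -2, 1, 3}; ∂U/∂q = 3q(q - 2) = 0 at q ∈ {0, 2}.
The Hessian is diagonal: diag(U_pp, U_qq). Second derivatives: U_pp(-3)=1440, U_pp(-2)=-900, U_pp(1)=1440, U_pp(3)=-3600; U_qq(0)=-6, U_qq(2)=6.
Saddle points occur where the two diagonal entries have opposite signs: (-3, 0), (-2, 2), (1, 0), (3, 2). Count: 4.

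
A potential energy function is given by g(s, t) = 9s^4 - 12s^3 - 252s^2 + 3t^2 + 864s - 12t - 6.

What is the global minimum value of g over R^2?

g(s,t) separates as P(s) + Q(t) − 6, so its minimum is min P + min Q − 6.
P'(s) = 36(s - 3)(s - 2)(s + 4) vanishes at s ∈ {-4, 2, 3}; Q'(t) = 6(t - 2) vanishes at t ∈ {2}.
Local minima of P (where P''>0): P(-4)=-4416, P(3)=729. Local minima of Q: Q(2)=-12.
So the global minimum of g is P(-4) + Q(2) − 6 = -4416 − 12 − 6 = -4434, attained at (-4, 2).

-4434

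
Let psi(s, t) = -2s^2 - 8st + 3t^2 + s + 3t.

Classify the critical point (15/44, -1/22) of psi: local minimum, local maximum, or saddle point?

saddle point

The Hessian of psi is constant: H = [[-4, -8], [-8, 6]].
det(H) = (-4)·6 − (-8)² = -88.
Since det(H) < 0, H is indefinite and the critical point is a saddle point.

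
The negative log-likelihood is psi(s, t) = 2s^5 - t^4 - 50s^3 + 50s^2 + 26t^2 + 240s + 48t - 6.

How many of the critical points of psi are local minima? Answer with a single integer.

2

psi separates as a function of s plus a function of t, so ∇psi=0 decouples.
∂psi/∂s = 10(s - 3)(s - 2)(s + 1)(s + 4) = 0 at s ∈ {-4, -1, 2, 3}; ∂psi/∂t = -4(t - 4)(t + 1)(t + 3) = 0 at t ∈ {-3, -1, 4}.
The Hessian is diagonal: diag(psi_ss, psi_tt). Second derivatives: psi_ss(-4)=-1260, psi_ss(-1)=360, psi_ss(2)=-180, psi_ss(3)=280; psi_tt(-3)=-56, psi_tt(-1)=40, psi_tt(4)=-140.
Local minima occur where both diagonal entries positive: (-1, -1), (3, -1). Count: 2.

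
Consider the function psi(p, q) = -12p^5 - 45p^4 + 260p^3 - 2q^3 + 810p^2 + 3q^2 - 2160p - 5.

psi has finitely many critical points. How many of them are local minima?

psi separates as a function of p plus a function of q, so ∇psi=0 decouples.
∂psi/∂p = -60(p - 3)(p - 1)(p + 3)(p + 4) = 0 at p ∈ {-4, -3, 1, 3}; ∂psi/∂q = -6q(q - 1) = 0 at q ∈ {0, 1}.
The Hessian is diagonal: diag(psi_pp, psi_qq). Second derivatives: psi_pp(-4)=2100, psi_pp(-3)=-1440, psi_pp(1)=2400, psi_pp(3)=-5040; psi_qq(0)=6, psi_qq(1)=-6.
Local minima occur where both diagonal entries positive: (-4, 0), (1, 0). Count: 2.

2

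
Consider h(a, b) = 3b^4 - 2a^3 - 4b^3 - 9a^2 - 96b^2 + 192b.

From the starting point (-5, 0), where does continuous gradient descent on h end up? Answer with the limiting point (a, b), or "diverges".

h is separable, so gradient descent decouples: a follows -∂h/∂a, b follows -∂h/∂b.
∂h/∂a = -6a(a + 3); at a=-5 this is -60, so a increases.
∂h/∂b = 12(b - 4)(b - 1)(b + 4); at b=0 this is 192, so b decreases.
a converges to its nearest critical value -3 (a local min of the a-part); b converges to -4. The iterate converges to (-3, -4).

(-3, -4)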